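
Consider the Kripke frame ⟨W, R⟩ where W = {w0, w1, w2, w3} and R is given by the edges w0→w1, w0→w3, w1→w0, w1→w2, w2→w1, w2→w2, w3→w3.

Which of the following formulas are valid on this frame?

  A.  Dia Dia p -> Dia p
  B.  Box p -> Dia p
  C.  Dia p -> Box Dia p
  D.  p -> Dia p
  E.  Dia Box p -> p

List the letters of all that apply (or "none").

R is not reflexive: not w0 R w0.
R is not symmetric: w0 R w3 but not w3 R w0.
R is not transitive: w0 R w1 and w1 R w0 but not w0 R w0.
R is not euclidean: w0 R w1 and w0 R w3 but not w1 R w3.
R is serial: every world has an R-successor.
(A) Dia Dia p -> Dia p is the dual of axiom 4; it is valid on a frame exactly when R is transitive. R is not transitive, so not valid.
(B) Box p -> Dia p is axiom D, which corresponds to seriality. R is serial — valid.
(C) Dia p -> Box Dia p is axiom 5, which corresponds to the euclidean property. R is not euclidean — not valid.
(D) p -> Dia p is the dual of axiom T, which corresponds to reflexivity. R is not reflexive — not valid.
(E) Dia Box p -> p is the dual of axiom B, which corresponds to symmetry. R is not symmetric — not valid.

B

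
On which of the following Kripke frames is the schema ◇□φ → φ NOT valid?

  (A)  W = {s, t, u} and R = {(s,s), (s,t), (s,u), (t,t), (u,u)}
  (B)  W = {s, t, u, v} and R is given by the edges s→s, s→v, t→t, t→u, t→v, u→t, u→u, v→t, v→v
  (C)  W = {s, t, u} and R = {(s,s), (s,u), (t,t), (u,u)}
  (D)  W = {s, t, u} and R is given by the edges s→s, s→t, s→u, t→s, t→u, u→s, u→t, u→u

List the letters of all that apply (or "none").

The schema ◇□φ → φ is the dual of axiom B; it is valid on a frame iff R is symmetric.
(A) R is not symmetric (s R t but not t R s), so the schema fails here.
(B) R is not symmetric (s R v but not v R s), so the schema fails here.
(C) R is not symmetric (s R u but not u R s), so the schema fails here.
(D) R is symmetric (every R-edge is matched by its reverse), so the schema is valid here.

A, B, C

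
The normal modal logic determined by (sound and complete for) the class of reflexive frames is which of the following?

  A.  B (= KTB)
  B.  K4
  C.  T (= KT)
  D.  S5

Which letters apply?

(A) B (= KTB) is determined by the class of reflexive and symmetric frames.
(B) K4 is determined by the class of transitive frames.
(C) T (= KT) is determined by exactly this class.
(D) S5 is determined by the class of reflexive, symmetric, and transitive frames.

C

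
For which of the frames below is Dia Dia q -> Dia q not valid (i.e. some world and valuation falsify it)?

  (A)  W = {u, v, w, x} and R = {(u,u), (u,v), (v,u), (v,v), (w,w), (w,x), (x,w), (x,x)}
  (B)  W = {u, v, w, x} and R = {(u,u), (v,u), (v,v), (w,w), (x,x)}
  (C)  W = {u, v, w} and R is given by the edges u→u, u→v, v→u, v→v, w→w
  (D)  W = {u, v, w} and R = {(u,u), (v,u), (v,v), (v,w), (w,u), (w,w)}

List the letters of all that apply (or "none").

The schema Dia Dia q -> Dia q is the dual of axiom 4; it is valid on a frame iff R is transitive.
(A) R is transitive (R is closed under composition), so the schema is valid here.
(B) R is transitive (R is closed under composition), so the schema is valid here.
(C) R is transitive (R is closed under composition), so the schema is valid here.
(D) R is transitive (R is closed under composition), so the schema is valid here.

none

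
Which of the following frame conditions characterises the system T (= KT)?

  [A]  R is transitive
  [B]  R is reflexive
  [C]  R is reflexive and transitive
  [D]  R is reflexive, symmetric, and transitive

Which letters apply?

(A) this class determines K4, not T (= KT).
(B) T (= KT) is sound and complete for exactly this class.
(C) this class determines S4, not T (= KT).
(D) this class determines S5, not T (= KT).

B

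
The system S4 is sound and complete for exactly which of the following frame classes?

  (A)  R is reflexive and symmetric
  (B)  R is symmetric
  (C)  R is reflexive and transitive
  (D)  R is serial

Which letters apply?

C

(A) this class determines B (= KTB), not S4.
(B) this class determines KB, not S4.
(C) S4 is sound and complete for exactly this class.
(D) this class determines D, not S4.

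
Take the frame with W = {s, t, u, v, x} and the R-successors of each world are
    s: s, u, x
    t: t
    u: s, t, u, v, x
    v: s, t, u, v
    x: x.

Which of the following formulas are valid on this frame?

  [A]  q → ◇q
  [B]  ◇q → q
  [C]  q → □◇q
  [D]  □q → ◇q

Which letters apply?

A, D

R is reflexive: each world relates to itself.
R is not symmetric: s R x but not x R s.
R is serial: every world has an R-successor.
R is not a subset of the identity: s R u with s ≠ u.
(A) q → ◇q is the dual of axiom T; it is valid on a frame exactly when R is reflexive. R is reflexive, so valid.
(B) ◇q → q (the converse of T) corresponds to R being a subset of the identity. Here R ⊄ identity, so not valid.
(C) q → □◇q is axiom B; it is valid on a frame exactly when R is symmetric. R is not symmetric, so not valid.
(D) □q → ◇q is axiom D, which corresponds to seriality. R is serial — valid.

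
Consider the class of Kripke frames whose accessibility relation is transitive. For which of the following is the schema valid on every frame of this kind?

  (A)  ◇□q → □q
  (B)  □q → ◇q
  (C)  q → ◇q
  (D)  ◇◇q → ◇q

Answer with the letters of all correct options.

D

(A) ◇□q → □q (the dual of axiom 5) characterises the euclidean frames. Such an R need not be euclidean — not valid.
(B) □q → ◇q (axiom D) characterises the serial frames. Such an R need not be serial — not valid.
(C) q → ◇q is the dual of axiom T, which corresponds to reflexivity. Such an R need not be reflexive — not valid.
(D) ◇◇q → ◇q is the dual of axiom 4, which corresponds to transitivity. Every such R is transitive — valid.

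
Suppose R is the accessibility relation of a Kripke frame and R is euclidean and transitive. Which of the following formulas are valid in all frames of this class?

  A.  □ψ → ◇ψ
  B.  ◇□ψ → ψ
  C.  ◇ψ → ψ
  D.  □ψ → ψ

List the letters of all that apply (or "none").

(A) □ψ → ◇ψ is axiom D; it is valid on a frame exactly when R is serial. Such an R need not be serial, so not valid.
(B) the dual of axiom B: valid iff R is symmetric. Such an R need not be symmetric — not valid.
(C) ◇ψ → ψ is valid only on frames where every R-edge is a self-loop. Such an R need not be a subset of the identity — not valid.
(D) □ψ → ψ is axiom T, which corresponds to reflexivity. Such an R need not be reflexive — not valid.

none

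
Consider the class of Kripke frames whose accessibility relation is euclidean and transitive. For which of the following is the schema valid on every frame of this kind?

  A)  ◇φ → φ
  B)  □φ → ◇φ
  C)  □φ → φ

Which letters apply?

(A) ◇φ → φ (the converse of T) corresponds to R being a subset of the identity. Such an R need not be a subset of the identity, so not valid.
(B) □φ → ◇φ is axiom D; it is valid on a frame exactly when R is serial. Such an R need not be serial, so not valid.
(C) axiom T: valid iff R is reflexive. Such an R need not be reflexive — not valid.

none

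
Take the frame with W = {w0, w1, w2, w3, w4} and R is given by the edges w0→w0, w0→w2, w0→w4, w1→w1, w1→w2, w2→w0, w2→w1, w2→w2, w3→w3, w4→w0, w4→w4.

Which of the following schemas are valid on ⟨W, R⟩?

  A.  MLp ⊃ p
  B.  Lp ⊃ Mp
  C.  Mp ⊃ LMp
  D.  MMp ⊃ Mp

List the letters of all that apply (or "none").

R is symmetric: every R-edge is matched by its reverse.
R is not transitive: w0 R w2 and w2 R w1 but not w0 R w1.
R is not euclidean: w0 R w2 and w0 R w4 but not w2 R w4.
R is serial: every world has an R-successor.
(A) MLp ⊃ p (the dual of axiom B) characterises the symmetric frames. R is symmetric — valid.
(B) Lp ⊃ Mp (axiom D) characterises the serial frames. R is serial — valid.
(C) Mp ⊃ LMp is axiom 5, which corresponds to the euclidean property. R is not euclidean — not valid.
(D) MMp ⊃ Mp is the dual of axiom 4; it is valid on a frame exactly when R is transitive. R is not transitive, so not valid.

A, B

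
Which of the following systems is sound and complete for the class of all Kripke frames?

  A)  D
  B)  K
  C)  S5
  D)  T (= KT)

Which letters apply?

B

(A) D is determined by the class of serial frames.
(B) K is determined by exactly this class.
(C) S5 is determined by the class of reflexive, symmetric, and transitive frames.
(D) T (= KT) is determined by the class of reflexive frames.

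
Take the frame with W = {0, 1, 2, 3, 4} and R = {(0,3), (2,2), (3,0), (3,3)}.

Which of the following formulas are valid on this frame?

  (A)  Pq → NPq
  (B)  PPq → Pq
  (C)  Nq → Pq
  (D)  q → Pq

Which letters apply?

none

R is not reflexive: not 0 R 0.
R is not transitive: 0 R 3 and 3 R 0 but not 0 R 0.
R is not euclidean: 3 R 0 and 3 R 0 but not 0 R 0.
R is not serial: 1 has no R-successor.
(A) Pq → NPq is axiom 5, which corresponds to the euclidean property. R is not euclidean — not valid.
(B) PPq → Pq is the dual of axiom 4, which corresponds to transitivity. R is not transitive — not valid.
(C) axiom D: valid iff R is serial. R is not serial — not valid.
(D) q → Pq (the dual of axiom T) characterises the reflexive frames. R is not reflexive — not valid.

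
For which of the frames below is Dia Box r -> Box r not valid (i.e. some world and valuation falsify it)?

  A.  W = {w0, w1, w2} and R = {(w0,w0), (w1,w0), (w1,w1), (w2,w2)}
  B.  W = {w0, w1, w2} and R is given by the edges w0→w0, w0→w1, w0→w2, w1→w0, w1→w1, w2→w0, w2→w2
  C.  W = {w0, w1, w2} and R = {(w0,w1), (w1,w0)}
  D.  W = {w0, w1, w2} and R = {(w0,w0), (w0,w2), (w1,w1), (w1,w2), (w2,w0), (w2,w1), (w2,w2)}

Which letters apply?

A, B, C, D

The schema Dia Box r -> Box r is the dual of axiom 5; it is valid on a frame iff R is euclidean.
(A) R is not euclidean (w1 R w0 and w1 R w1 but not w0 R w1), so the schema fails here.
(B) R is not euclidean (w0 R w1 and w0 R w2 but not w1 R w2), so the schema fails here.
(C) R is not euclidean (w0 R w1 and w0 R w1 but not w1 R w1), so the schema fails here.
(D) R is not euclidean (w2 R w0 and w2 R w1 but not w0 R w1), so the schema fails here.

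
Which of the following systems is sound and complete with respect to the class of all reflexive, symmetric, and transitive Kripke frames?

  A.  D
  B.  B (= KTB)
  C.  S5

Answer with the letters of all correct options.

C

(A) D is determined by the class of serial frames.
(B) B (= KTB) is determined by the class of reflexive and symmetric frames.
(C) S5 is determined by exactly this class.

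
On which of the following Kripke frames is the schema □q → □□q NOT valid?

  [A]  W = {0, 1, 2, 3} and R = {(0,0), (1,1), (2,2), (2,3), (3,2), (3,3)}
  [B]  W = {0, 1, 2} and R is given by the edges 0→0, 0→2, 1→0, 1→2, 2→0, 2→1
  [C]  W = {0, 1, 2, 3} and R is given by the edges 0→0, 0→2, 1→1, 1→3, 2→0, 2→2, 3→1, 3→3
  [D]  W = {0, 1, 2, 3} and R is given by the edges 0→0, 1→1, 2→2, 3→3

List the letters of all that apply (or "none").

The schema □q → □□q is axiom 4; it is valid on a frame iff R is transitive.
(A) R is transitive (R is closed under composition), so the schema is valid here.
(B) R is not transitive (0 R 2 and 2 R 1 but not 0 R 1), so the schema fails here.
(C) R is transitive (R is closed under composition), so the schema is valid here.
(D) R is transitive (R is closed under composition), so the schema is valid here.

B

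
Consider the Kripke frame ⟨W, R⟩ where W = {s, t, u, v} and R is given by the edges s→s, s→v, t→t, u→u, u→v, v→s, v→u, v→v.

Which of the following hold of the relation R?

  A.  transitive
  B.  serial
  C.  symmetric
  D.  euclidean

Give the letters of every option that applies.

(A) not transitive: s R v and v R u but not s R u.
(B) serial: every world has an R-successor.
(C) symmetric: every R-edge is matched by its reverse.
(D) not euclidean: v R s and v R u but not s R u.

B, C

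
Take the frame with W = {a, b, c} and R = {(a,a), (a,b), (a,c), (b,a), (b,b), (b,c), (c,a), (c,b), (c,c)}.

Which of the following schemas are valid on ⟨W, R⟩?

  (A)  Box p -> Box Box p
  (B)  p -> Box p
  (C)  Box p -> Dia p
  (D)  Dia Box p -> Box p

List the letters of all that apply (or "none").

R is transitive: R is closed under composition.
R is euclidean: any two R-successors of the same world are R-related.
R is serial: every world has an R-successor.
R is not a subset of the identity: a R b with a ≠ b.
(A) axiom 4: valid iff R is transitive. R is transitive — valid.
(B) p -> Box p is valid only on frames where every R-edge is a self-loop. Here R ⊄ identity — not valid.
(C) Box p -> Dia p is axiom D, which corresponds to seriality. R is serial — valid.
(D) Dia Box p -> Box p is the dual of axiom 5, which corresponds to the euclidean property. R is euclidean — valid.

A, C, D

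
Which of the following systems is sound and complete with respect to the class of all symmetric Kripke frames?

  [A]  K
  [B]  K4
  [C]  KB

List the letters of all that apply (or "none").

C

(A) K is determined by the class of arbitrary frames.
(B) K4 is determined by the class of transitive frames.
(C) KB is determined by exactly this class.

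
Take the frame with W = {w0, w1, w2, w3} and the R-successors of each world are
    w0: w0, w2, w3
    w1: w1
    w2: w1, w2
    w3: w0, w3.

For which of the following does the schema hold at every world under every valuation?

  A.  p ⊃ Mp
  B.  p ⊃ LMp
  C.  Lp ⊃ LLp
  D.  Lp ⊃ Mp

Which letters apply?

A, D

R is reflexive: each world relates to itself.
R is not symmetric: w0 R w2 but not w2 R w0.
R is not transitive: w0 R w2 and w2 R w1 but not w0 R w1.
R is serial: every world has an R-successor.
(A) p ⊃ Mp is the dual of axiom T; it is valid on a frame exactly when R is reflexive. R is reflexive, so valid.
(B) p ⊃ LMp is axiom B, which corresponds to symmetry. R is not symmetric — not valid.
(C) Lp ⊃ LLp is axiom 4; it is valid on a frame exactly when R is transitive. R is not transitive, so not valid.
(D) Lp ⊃ Mp (axiom D) characterises the serial frames. R is serial — valid.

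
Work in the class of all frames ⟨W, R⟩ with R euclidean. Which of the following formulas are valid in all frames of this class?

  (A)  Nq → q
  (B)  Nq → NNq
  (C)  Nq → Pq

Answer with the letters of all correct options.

none

(A) Nq → q (axiom T) characterises the reflexive frames. Such an R need not be reflexive — not valid.
(B) Nq → NNq (axiom 4) characterises the transitive frames. Such an R need not be transitive — not valid.
(C) Nq → Pq is axiom D, which corresponds to seriality. Such an R need not be serial — not valid.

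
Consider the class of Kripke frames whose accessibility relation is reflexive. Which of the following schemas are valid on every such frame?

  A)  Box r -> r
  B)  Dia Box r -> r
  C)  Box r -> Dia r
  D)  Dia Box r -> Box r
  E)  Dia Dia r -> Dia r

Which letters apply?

A reflexive relation is serial.
(A) Box r -> r is axiom T, which corresponds to reflexivity. Every such R is reflexive — valid.
(B) the dual of axiom B: valid iff R is symmetric. Such an R need not be symmetric — not valid.
(C) Box r -> Dia r is axiom D; it is valid on a frame exactly when R is serial. Every such R is serial, so valid.
(D) Dia Box r -> Box r (the dual of axiom 5) characterises the euclidean frames. Such an R need not be euclidean — not valid.
(E) Dia Dia r -> Dia r is the dual of axiom 4; it is valid on a frame exactly when R is transitive. Such an R need not be transitive, so not valid.

A, C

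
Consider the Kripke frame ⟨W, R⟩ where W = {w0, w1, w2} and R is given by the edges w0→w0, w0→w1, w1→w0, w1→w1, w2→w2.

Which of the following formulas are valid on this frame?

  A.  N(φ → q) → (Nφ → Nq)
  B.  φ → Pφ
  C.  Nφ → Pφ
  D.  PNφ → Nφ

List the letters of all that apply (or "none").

A, B, C, D

R is reflexive: each world relates to itself.
R is euclidean: any two R-successors of the same world are R-related.
R is serial: every world has an R-successor.
(A) N(φ → q) → (Nφ → Nq) is the K axiom; it holds on all frames — valid.
(B) φ → Pφ (the dual of axiom T) characterises the reflexive frames. R is reflexive — valid.
(C) Nφ → Pφ is axiom D; it is valid on a frame exactly when R is serial. R is serial, so valid.
(D) PNφ → Nφ (the dual of axiom 5) characterises the euclidean frames. R is euclidean — valid.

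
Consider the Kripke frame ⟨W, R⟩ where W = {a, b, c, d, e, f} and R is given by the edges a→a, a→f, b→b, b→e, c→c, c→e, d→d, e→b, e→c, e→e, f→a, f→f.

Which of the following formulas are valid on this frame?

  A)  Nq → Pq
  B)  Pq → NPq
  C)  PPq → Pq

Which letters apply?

A

R is not transitive: b R e and e R c but not b R c.
R is not euclidean: e R b and e R c but not b R c.
R is serial: every world has an R-successor.
(A) Nq → Pq is axiom D; it is valid on a frame exactly when R is serial. R is serial, so valid.
(B) axiom 5: valid iff R is euclidean. R is not euclidean — not valid.
(C) PPq → Pq is the dual of axiom 4, which corresponds to transitivity. R is not transitive — not valid.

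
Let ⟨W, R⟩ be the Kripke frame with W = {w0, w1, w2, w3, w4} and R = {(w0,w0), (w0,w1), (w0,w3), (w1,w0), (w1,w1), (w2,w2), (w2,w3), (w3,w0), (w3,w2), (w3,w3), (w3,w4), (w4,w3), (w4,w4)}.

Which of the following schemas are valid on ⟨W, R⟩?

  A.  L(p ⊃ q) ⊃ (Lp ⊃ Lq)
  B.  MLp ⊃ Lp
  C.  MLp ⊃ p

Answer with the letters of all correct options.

R is symmetric: every R-edge is matched by its reverse.
R is not euclidean: w0 R w1 and w0 R w3 but not w1 R w3.
(A) L(p ⊃ q) ⊃ (Lp ⊃ Lq) is the K axiom; it holds on all frames — valid.
(B) MLp ⊃ Lp (the dual of axiom 5) characterises the euclidean frames. R is not euclidean — not valid.
(C) MLp ⊃ p is the dual of axiom B; it is valid on a frame exactly when R is symmetric. R is symmetric, so valid.

A, C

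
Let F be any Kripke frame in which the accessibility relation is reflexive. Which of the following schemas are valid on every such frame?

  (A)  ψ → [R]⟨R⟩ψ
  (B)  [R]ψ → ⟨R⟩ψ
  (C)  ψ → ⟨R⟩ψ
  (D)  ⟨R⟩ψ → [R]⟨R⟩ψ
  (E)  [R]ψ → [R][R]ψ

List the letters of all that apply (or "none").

A reflexive relation is serial.
(A) ψ → [R]⟨R⟩ψ is axiom B, which corresponds to symmetry. Such an R need not be symmetric — not valid.
(B) [R]ψ → ⟨R⟩ψ (axiom D) characterises the serial frames. Every such R is serial — valid.
(C) ψ → ⟨R⟩ψ is the dual of axiom T; it is valid on a frame exactly when R is reflexive. Every such R is reflexive, so valid.
(D) ⟨R⟩ψ → [R]⟨R⟩ψ is axiom 5, which corresponds to the euclidean property. Such an R need not be euclidean — not valid.
(E) [R]ψ → [R][R]ψ (axiom 4) characterises the transitive frames. Such an R need not be transitive — not valid.

B, C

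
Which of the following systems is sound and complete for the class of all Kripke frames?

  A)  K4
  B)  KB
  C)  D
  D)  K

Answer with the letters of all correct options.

(A) K4 is determined by the class of transitive frames.
(B) KB is determined by the class of symmetric frames.
(C) D is determined by the class of serial frames.
(D) K is determined by exactly this class.

D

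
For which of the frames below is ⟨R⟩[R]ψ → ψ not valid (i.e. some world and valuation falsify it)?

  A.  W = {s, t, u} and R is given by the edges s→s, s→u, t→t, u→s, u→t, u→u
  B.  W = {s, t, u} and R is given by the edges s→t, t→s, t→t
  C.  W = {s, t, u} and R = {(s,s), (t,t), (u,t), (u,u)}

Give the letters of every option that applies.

The schema ⟨R⟩[R]ψ → ψ is the dual of axiom B; it is valid on a frame iff R is symmetric.
(A) R is not symmetric (u R t but not t R u), so the schema fails here.
(B) R is symmetric (every R-edge is matched by its reverse), so the schema is valid here.
(C) R is not symmetric (u R t but not t R u), so the schema fails here.

A, C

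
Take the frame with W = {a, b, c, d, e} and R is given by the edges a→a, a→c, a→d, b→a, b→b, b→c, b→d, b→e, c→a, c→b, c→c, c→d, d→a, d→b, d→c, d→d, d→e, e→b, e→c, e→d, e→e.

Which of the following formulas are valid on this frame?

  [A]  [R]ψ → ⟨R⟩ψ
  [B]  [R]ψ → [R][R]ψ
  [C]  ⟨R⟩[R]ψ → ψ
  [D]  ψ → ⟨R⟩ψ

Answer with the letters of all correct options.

R is reflexive: each world relates to itself.
R is not symmetric: b R a but not a R b.
R is not transitive: a R c and c R b but not a R b.
R is serial: every world has an R-successor.
(A) axiom D: valid iff R is serial. R is serial — valid.
(B) [R]ψ → [R][R]ψ (axiom 4) characterises the transitive frames. R is not transitive — not valid.
(C) ⟨R⟩[R]ψ → ψ is the dual of axiom B; it is valid on a frame exactly when R is symmetric. R is not symmetric, so not valid.
(D) the dual of axiom T: valid iff R is reflexive. R is reflexive — valid.

A, D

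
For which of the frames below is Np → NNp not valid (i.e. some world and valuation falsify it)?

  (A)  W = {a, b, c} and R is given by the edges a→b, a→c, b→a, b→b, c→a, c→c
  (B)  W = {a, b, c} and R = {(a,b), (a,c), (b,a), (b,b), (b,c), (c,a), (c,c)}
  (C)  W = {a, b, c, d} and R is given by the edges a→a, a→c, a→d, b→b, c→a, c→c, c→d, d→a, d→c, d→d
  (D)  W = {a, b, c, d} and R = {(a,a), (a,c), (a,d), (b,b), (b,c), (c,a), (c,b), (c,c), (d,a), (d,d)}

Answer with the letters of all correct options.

A, B, D

The schema Np → NNp is axiom 4; it is valid on a frame iff R is transitive.
(A) R is not transitive (a R b and b R a but not a R a), so the schema fails here.
(B) R is not transitive (a R b and b R a but not a R a), so the schema fails here.
(C) R is transitive (R is closed under composition), so the schema is valid here.
(D) R is not transitive (a R c and c R b but not a R b), so the schema fails here.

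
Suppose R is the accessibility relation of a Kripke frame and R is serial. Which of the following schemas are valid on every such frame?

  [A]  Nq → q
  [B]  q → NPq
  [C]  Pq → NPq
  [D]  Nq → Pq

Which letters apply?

D

(A) Nq → q is axiom T, which corresponds to reflexivity. Such an R need not be reflexive — not valid.
(B) q → NPq is axiom B; it is valid on a frame exactly when R is symmetric. Such an R need not be symmetric, so not valid.
(C) Pq → NPq is axiom 5; it is valid on a frame exactly when R is euclidean. Such an R need not be euclidean, so not valid.
(D) axiom D: valid iff R is serial. Every such R is serial — valid.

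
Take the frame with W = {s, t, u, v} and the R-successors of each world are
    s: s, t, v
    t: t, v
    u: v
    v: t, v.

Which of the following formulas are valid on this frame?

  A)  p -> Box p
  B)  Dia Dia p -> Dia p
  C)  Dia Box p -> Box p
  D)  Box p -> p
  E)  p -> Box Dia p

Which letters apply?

none

R is not reflexive: not u R u.
R is not symmetric: s R t but not t R s.
R is not transitive: u R v and v R t but not u R t.
R is not euclidean: s R t and s R s but not t R s.
R is not a subset of the identity: s R t with s ≠ t.
(A) p -> Box p is equivalent to ◇p→p; it holds exactly when R ⊆ identity. Here R ⊄ identity — not valid.
(B) Dia Dia p -> Dia p is the dual of axiom 4, which corresponds to transitivity. R is not transitive — not valid.
(C) the dual of axiom 5: valid iff R is euclidean. R is not euclidean — not valid.
(D) axiom T: valid iff R is reflexive. R is not reflexive — not valid.
(E) p -> Box Dia p (axiom B) characterises the symmetric frames. R is not symmetric — not valid.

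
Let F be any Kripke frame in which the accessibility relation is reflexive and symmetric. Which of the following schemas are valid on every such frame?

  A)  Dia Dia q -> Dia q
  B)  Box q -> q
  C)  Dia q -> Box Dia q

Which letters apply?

Reflexive relations are serial.
(A) the dual of axiom 4: valid iff R is transitive. Such an R need not be transitive — not valid.
(B) axiom T: valid iff R is reflexive. Every such R is reflexive — valid.
(C) Dia q -> Box Dia q (axiom 5) characterises the euclidean frames. Such an R need not be euclidean — not valid.

B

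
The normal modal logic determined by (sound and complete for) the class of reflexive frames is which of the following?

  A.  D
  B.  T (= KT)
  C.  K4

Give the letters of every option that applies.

(A) D is determined by the class of serial frames.
(B) T (= KT) is determined by exactly this class.
(C) K4 is determined by the class of transitive frames.

B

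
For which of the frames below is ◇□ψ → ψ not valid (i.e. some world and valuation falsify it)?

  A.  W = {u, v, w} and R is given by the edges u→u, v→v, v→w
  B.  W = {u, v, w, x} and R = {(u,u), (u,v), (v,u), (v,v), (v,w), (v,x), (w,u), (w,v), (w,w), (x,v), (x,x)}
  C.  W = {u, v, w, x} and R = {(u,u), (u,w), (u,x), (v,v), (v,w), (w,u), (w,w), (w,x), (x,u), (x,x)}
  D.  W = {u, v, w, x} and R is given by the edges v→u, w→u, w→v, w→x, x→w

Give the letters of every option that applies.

The schema ◇□ψ → ψ is the dual of axiom B; it is valid on a frame iff R is symmetric.
(A) R is not symmetric (v R w but not w R v), so the schema fails here.
(B) R is not symmetric (w R u but not u R w), so the schema fails here.
(C) R is not symmetric (v R w but not w R v), so the schema fails here.
(D) R is not symmetric (v R u but not u R v), so the schema fails here.

A, B, C, D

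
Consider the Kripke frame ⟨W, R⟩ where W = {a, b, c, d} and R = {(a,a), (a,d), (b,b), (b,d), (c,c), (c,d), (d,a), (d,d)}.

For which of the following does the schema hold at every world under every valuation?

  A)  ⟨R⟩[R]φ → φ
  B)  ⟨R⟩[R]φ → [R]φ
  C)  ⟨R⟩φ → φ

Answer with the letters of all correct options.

none

R is not symmetric: b R d but not d R b.
R is not euclidean: b R d and b R b but not d R b.
R is not a subset of the identity: a R d with a ≠ d.
(A) ⟨R⟩[R]φ → φ (the dual of axiom B) characterises the symmetric frames. R is not symmetric — not valid.
(B) the dual of axiom 5: valid iff R is euclidean. R is not euclidean — not valid.
(C) ⟨R⟩φ → φ (the converse of T) corresponds to R being a subset of the identity. Here R ⊄ identity, so not valid.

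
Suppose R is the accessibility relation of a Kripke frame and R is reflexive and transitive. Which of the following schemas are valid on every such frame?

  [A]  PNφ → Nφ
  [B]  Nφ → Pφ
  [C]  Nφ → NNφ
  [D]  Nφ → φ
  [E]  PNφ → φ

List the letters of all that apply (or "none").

Reflexive relations are serial.
(A) PNφ → Nφ is the dual of axiom 5, which corresponds to the euclidean property. Such an R need not be euclidean — not valid.
(B) Nφ → Pφ is axiom D, which corresponds to seriality. Every such R is serial — valid.
(C) Nφ → NNφ is axiom 4, which corresponds to transitivity. Every such R is transitive — valid.
(D) Nφ → φ is axiom T; it is valid on a frame exactly when R is reflexive. Every such R is reflexive, so valid.
(E) the dual of axiom B: valid iff R is symmetric. Such an R need not be symmetric — not valid.

B, C, D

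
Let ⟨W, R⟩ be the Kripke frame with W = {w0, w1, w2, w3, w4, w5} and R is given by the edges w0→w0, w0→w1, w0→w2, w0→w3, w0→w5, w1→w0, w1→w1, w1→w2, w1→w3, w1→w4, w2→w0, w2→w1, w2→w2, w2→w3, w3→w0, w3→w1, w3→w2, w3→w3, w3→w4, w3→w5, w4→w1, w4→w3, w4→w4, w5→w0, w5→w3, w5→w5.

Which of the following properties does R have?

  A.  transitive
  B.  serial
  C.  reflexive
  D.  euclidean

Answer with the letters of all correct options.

B, C

(A) not transitive: w0 R w1 and w1 R w4 but not w0 R w4.
(B) serial: every world has an R-successor.
(C) reflexive: each world relates to itself.
(D) not euclidean: w0 R w1 and w0 R w5 but not w1 R w5.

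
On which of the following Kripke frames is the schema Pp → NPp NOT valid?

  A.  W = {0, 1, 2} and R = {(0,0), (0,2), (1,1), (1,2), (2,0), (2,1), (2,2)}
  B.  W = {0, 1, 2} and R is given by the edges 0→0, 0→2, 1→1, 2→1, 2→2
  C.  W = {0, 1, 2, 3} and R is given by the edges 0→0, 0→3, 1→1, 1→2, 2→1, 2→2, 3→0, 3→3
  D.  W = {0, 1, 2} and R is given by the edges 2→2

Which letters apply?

A, B

The schema Pp → NPp is axiom 5; it is valid on a frame iff R is euclidean.
(A) R is not euclidean (2 R 0 and 2 R 1 but not 0 R 1), so the schema fails here.
(B) R is not euclidean (0 R 2 and 0 R 0 but not 2 R 0), so the schema fails here.
(C) R is euclidean (any two R-successors of the same world are R-related), so the schema is valid here.
(D) R is euclidean (any two R-successors of the same world are R-related), so the schema is valid here.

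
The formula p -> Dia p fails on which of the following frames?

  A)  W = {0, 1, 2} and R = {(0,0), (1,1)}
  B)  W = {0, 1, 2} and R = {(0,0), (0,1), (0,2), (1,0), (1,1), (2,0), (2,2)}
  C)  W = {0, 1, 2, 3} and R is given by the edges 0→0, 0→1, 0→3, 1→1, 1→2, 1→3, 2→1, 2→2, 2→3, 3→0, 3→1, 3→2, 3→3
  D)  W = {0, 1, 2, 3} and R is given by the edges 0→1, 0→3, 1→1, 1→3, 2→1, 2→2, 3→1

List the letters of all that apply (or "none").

A, D

The schema p -> Dia p is the dual of axiom T; it is valid on a frame iff R is reflexive.
(A) R is not reflexive (not 2 R 2), so the schema fails here.
(B) R is reflexive (each world relates to itself), so the schema is valid here.
(C) R is reflexive (each world relates to itself), so the schema is valid here.
(D) R is not reflexive (not 0 R 0), so the schema fails here.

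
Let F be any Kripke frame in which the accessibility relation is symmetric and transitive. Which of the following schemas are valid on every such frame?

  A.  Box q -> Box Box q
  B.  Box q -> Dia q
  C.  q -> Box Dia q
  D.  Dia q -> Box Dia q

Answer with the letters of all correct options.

A symmetric transitive relation is euclidean (uRv and uRw give vRu by symmetry, then vRw by transitivity).
(A) Box q -> Box Box q (axiom 4) characterises the transitive frames. Every such R is transitive — valid.
(B) Box q -> Dia q is axiom D, which corresponds to seriality. Such an R need not be serial — not valid.
(C) q -> Box Dia q (axiom B) characterises the symmetric frames. Every such R is symmetric — valid.
(D) axiom 5: valid iff R is euclidean. Every such R is euclidean — valid.

A, C, D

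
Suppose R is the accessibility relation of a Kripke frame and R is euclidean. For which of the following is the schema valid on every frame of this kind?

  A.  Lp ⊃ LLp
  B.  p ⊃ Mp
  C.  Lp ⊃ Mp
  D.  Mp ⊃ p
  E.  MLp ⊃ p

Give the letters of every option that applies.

none

(A) Lp ⊃ LLp (axiom 4) characterises the transitive frames. Such an R need not be transitive — not valid.
(B) the dual of axiom T: valid iff R is reflexive. Such an R need not be reflexive — not valid.
(C) Lp ⊃ Mp (axiom D) characterises the serial frames. Such an R need not be serial — not valid.
(D) Mp ⊃ p (the converse of T) corresponds to R being a subset of the identity. Such an R need not be a subset of the identity, so not valid.
(E) MLp ⊃ p is the dual of axiom B, which corresponds to symmetry. Such an R need not be symmetric — not valid.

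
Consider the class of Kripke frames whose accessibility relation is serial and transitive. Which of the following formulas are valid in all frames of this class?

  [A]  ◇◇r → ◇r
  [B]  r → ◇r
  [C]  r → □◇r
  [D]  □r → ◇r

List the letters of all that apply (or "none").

(A) ◇◇r → ◇r is the dual of axiom 4, which corresponds to transitivity. Every such R is transitive — valid.
(B) r → ◇r (the dual of axiom T) characterises the reflexive frames. Such an R need not be reflexive — not valid.
(C) r → □◇r (axiom B) characterises the symmetric frames. Such an R need not be symmetric — not valid.
(D) □r → ◇r (axiom D) characterises the serial frames. Every such R is serial — valid.

A, D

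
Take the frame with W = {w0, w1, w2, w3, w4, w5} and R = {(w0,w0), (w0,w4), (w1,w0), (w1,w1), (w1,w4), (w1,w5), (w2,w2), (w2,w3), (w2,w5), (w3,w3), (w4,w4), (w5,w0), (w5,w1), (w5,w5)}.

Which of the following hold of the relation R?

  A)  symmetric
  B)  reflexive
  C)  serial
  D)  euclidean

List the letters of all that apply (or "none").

B, C

(A) not symmetric: w0 R w4 but not w4 R w0.
(B) reflexive: each world relates to itself.
(C) serial: every world has an R-successor.
(D) not euclidean: w0 R w4 and w0 R w0 but not w4 R w0.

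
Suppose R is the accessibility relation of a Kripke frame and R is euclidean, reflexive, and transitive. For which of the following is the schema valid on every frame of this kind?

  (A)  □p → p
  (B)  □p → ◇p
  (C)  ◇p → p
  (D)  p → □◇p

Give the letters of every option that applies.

A, B, D

A relation that is euclidean, reflexive, and transitive is also serial and symmetric.
(A) □p → p (axiom T) characterises the reflexive frames. Every such R is reflexive — valid.
(B) axiom D: valid iff R is serial. Every such R is serial — valid.
(C) ◇p → p (the converse of T) corresponds to R being a subset of the identity. Such an R need not be a subset of the identity, so not valid.
(D) axiom B: valid iff R is symmetric. Every such R is symmetric — valid.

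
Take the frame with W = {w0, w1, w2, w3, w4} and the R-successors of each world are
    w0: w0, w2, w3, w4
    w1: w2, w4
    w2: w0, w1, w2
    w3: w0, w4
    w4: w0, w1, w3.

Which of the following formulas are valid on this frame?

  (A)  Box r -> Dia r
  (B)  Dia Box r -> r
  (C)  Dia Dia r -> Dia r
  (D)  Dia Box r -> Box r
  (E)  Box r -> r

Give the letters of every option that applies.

R is not reflexive: not w1 R w1.
R is symmetric: every R-edge is matched by its reverse.
R is not transitive: w0 R w2 and w2 R w1 but not w0 R w1.
R is not euclidean: w0 R w2 and w0 R w3 but not w2 R w3.
R is serial: every world has an R-successor.
(A) Box r -> Dia r is axiom D; it is valid on a frame exactly when R is serial. R is serial, so valid.
(B) Dia Box r -> r is the dual of axiom B; it is valid on a frame exactly when R is symmetric. R is symmetric, so valid.
(C) Dia Dia r -> Dia r is the dual of axiom 4, which corresponds to transitivity. R is not transitive — not valid.
(D) Dia Box r -> Box r is the dual of axiom 5, which corresponds to the euclidean property. R is not euclidean — not valid.
(E) Box r -> r is axiom T, which corresponds to reflexivity. R is not reflexive — not valid.

A, B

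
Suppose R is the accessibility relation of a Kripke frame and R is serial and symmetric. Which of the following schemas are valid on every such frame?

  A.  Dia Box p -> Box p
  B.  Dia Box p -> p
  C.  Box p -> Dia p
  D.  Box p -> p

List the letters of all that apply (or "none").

B, C

(A) the dual of axiom 5: valid iff R is euclidean. Such an R need not be euclidean — not valid.
(B) Dia Box p -> p is the dual of axiom B, which corresponds to symmetry. Every such R is symmetric — valid.
(C) Box p -> Dia p is axiom D, which corresponds to seriality. Every such R is serial — valid.
(D) Box p -> p is axiom T, which corresponds to reflexivity. Such an R need not be reflexive — not valid.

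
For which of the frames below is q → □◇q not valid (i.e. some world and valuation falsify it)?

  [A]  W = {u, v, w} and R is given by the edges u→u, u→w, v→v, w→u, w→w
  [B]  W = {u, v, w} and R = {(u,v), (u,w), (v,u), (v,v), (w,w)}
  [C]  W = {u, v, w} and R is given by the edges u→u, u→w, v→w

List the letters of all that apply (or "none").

B, C

The schema q → □◇q is axiom B; it is valid on a frame iff R is symmetric.
(A) R is symmetric (every R-edge is matched by its reverse), so the schema is valid here.
(B) R is not symmetric (u R w but not w R u), so the schema fails here.
(C) R is not symmetric (u R w but not w R u), so the schema fails here.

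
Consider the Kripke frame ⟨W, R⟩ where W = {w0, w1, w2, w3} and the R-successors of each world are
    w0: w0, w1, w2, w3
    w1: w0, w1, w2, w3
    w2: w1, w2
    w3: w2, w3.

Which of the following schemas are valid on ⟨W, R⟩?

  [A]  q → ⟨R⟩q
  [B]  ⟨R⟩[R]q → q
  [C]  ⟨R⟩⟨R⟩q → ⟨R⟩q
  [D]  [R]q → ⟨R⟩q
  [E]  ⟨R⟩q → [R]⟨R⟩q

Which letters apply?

R is reflexive: each world relates to itself.
R is not symmetric: w0 R w2 but not w2 R w0.
R is not transitive: w2 R w1 and w1 R w0 but not w2 R w0.
R is not euclidean: w0 R w2 and w0 R w0 but not w2 R w0.
R is serial: every world has an R-successor.
(A) q → ⟨R⟩q is the dual of axiom T; it is valid on a frame exactly when R is reflexive. R is reflexive, so valid.
(B) ⟨R⟩[R]q → q is the dual of axiom B, which corresponds to symmetry. R is not symmetric — not valid.
(C) ⟨R⟩⟨R⟩q → ⟨R⟩q is the dual of axiom 4, which corresponds to transitivity. R is not transitive — not valid.
(D) [R]q → ⟨R⟩q (axiom D) characterises the serial frames. R is serial — valid.
(E) ⟨R⟩q → [R]⟨R⟩q is axiom 5; it is valid on a frame exactly when R is euclidean. R is not euclidean, so not valid.

A, D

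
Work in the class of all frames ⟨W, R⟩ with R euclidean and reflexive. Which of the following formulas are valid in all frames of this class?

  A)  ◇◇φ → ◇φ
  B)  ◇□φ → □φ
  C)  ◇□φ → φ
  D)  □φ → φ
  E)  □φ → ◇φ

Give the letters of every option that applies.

A reflexive euclidean relation is also symmetric (from wRw and wRv the euclidean condition gives vRw) and hence transitive; it is an equivalence relation.
(A) ◇◇φ → ◇φ is the dual of axiom 4; it is valid on a frame exactly when R is transitive. Every such R is transitive, so valid.
(B) ◇□φ → □φ is the dual of axiom 5; it is valid on a frame exactly when R is euclidean. Every such R is euclidean, so valid.
(C) the dual of axiom B: valid iff R is symmetric. Every such R is symmetric — valid.
(D) □φ → φ (axiom T) characterises the reflexive frames. Every such R is reflexive — valid.
(E) axiom D: valid iff R is serial. Every such R is serial — valid.

A, B, C, D, E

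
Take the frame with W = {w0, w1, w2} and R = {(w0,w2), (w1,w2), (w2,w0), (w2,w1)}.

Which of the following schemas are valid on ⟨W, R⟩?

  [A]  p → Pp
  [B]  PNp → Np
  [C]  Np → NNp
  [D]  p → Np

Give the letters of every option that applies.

none

R is not reflexive: not w0 R w0.
R is not transitive: w0 R w2 and w2 R w0 but not w0 R w0.
R is not euclidean: w2 R w0 and w2 R w1 but not w0 R w1.
R is not a subset of the identity: w0 R w2 with w0 ≠ w2.
(A) the dual of axiom T: valid iff R is reflexive. R is not reflexive — not valid.
(B) PNp → Np (the dual of axiom 5) characterises the euclidean frames. R is not euclidean — not valid.
(C) Np → NNp is axiom 4, which corresponds to transitivity. R is not transitive — not valid.
(D) p → Np is equivalent to ◇p→p; it holds exactly when R ⊆ identity. Here R ⊄ identity — not valid.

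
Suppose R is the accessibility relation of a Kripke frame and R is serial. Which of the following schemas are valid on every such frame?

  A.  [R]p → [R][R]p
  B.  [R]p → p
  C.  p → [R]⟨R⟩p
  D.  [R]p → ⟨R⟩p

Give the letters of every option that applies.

D

(A) axiom 4: valid iff R is transitive. Such an R need not be transitive — not valid.
(B) [R]p → p is axiom T; it is valid on a frame exactly when R is reflexive. Such an R need not be reflexive, so not valid.
(C) p → [R]⟨R⟩p (axiom B) characterises the symmetric frames. Such an R need not be symmetric — not valid.
(D) [R]p → ⟨R⟩p (axiom D) characterises the serial frames. Every such R is serial — valid.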